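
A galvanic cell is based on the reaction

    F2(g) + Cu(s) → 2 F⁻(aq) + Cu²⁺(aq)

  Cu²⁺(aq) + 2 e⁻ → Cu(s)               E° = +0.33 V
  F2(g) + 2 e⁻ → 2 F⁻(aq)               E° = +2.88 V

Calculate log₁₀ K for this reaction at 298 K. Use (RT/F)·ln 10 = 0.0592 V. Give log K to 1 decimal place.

log K = 86.1

The F₂/F⁻ couple is reduced (cathode); E°cell = +2.88 − (+0.33) = +2.55 V with n = 2.
At equilibrium E = 0, so log K = nE°cell / 0.0592 = (2)(+2.55) / 0.0592 = 86.1.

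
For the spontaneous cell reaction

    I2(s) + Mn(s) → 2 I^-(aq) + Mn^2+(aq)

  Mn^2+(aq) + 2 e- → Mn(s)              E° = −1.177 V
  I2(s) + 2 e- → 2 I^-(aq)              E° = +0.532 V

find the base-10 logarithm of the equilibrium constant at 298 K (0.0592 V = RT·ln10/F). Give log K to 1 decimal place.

log K = 57.7

The I₂/I⁻ couple is reduced (cathode); E°cell = +0.532 − (−1.177) = +1.709 V with n = 2.
At equilibrium E = 0, so log K = nE°cell / 0.0592 = (2)(+1.709) / 0.0592 = 57.7.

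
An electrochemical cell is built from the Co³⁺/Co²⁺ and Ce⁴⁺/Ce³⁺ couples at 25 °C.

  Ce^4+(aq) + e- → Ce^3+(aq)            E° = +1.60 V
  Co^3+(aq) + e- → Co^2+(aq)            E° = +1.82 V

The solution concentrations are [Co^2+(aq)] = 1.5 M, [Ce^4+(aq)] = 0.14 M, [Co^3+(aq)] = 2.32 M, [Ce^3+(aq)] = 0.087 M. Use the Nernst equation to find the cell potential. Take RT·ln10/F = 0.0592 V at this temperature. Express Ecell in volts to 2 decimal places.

The Co³⁺/Co²⁺ couple has the more positive E°, so it is the cathode; Ce⁴⁺/Ce³⁺ is the anode.
E°cell = +1.82 − (+1.60) = +0.22 V, with n = 1 electron transferred.
Balancing gives Co^3+(aq) + Ce^3+(aq) → Co^2+(aq) + Ce^4+(aq); hence Q = ([Co^2+(aq)]·[Ce^4+(aq)]) / ([Co^3+(aq)]·[Ce^3+(aq)]) = 1.04 (log Q = 0.017).
E = E° − (0.0592/n)·log Q = +0.22 − (0.0592/1)(0.017) = +0.22 V.

+0.22 V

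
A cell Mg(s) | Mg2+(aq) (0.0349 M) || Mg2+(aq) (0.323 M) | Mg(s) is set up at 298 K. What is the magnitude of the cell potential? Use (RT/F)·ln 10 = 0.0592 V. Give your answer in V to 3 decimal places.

For a concentration cell E°cell = 0, since both electrodes use the same couple.
The compartment with the higher Mg2+(aq) concentration (0.323 M) acts as the cathode; ions are reduced there and produced at the dilute (0.0349 M) anode.
With n = 2, Ecell = −(0.0592/2)·log([dilute]/[conc]) = −(0.0592/2)·log(0.0349/0.323) = +0.029 V.

0.029 V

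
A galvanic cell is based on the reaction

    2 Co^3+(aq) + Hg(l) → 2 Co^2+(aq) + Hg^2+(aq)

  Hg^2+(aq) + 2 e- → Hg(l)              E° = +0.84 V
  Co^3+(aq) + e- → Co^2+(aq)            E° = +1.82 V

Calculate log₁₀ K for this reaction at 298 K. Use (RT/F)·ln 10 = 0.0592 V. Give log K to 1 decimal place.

The Co³⁺/Co²⁺ couple is reduced (cathode); E°cell = +1.82 − (+0.84) = +0.98 V with n = 2.
At equilibrium E = 0, so log K = nE°cell / 0.0592 = (2)(+0.98) / 0.0592 = 33.1.

log K = 33.1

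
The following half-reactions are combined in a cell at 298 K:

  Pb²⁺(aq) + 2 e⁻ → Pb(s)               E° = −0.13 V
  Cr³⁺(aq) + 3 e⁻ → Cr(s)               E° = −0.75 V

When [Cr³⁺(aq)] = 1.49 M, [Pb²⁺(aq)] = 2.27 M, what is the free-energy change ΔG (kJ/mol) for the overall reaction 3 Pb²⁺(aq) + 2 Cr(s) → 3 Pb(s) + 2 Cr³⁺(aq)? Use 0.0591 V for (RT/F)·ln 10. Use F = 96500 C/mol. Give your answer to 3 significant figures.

E°cell = −0.13 − (−0.75) = +0.62 V; the balanced reaction transfers n = 6 electrons.
Q = [Cr³⁺(aq)]^2 / [Pb²⁺(aq)]^3 = 0.19, so log Q = −0.722 and E = +0.62 − (0.0591/6)(−0.722) = +0.6271 V.
Finally ΔG = −nFE = −(6)(96500 C/mol)(+0.6271 V) = −363 kJ/mol.

−363 kJ/mol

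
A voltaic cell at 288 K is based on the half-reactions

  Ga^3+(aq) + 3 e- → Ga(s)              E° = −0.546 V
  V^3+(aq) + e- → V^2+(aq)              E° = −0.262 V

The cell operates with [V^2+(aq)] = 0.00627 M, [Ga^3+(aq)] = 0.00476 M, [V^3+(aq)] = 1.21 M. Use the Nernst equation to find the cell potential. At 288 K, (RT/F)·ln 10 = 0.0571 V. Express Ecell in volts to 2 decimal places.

Since E°(V³⁺/V²⁺) > E°(Ga³⁺/Ga), V³⁺/V²⁺ serves as the cathode.
E°cell = E°cat − E°an = −0.262 − (−0.546) = +0.284 V; n = 3.
For the overall reaction 3 V^3+(aq) + Ga(s) → 3 V^2+(aq) + Ga^3+(aq), Q = ([V^2+(aq)]^3·[Ga^3+(aq)]) / [V^3+(aq)]^3 = 6.62×10^−10, giving log Q = −9.179.
By the Nernst equation, E = +0.284 − (0.0571/3)·(−9.179) = +0.46 V.

+0.46 V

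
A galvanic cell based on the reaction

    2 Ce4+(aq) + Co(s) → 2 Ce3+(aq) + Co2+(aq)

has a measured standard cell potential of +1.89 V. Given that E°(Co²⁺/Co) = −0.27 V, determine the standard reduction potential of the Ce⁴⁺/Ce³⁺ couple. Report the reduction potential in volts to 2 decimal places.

In the reaction as written the Ce⁴⁺/Ce³⁺ couple is reduced (cathode) and Co²⁺/Co is oxidized (anode), so E°cell = E°(Ce⁴⁺/Ce³⁺) − E°(Co²⁺/Co).
E°(Ce⁴⁺/Ce³⁺) = E°cell + E°(anode) = +1.89 + (−0.27) = +1.62 V.

+1.62 V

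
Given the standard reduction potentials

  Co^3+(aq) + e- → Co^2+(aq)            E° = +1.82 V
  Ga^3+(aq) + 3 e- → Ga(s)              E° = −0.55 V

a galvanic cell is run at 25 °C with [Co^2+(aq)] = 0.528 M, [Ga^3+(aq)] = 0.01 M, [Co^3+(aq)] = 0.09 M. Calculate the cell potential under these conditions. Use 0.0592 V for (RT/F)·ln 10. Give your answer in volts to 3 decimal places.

+2.364 V

Since E°(Co³⁺/Co²⁺) > E°(Ga³⁺/Ga), Co³⁺/Co²⁺ serves as the cathode.
E°cell = E°cat − E°an = +1.82 − (−0.55) = +2.37 V; n = 3.
Balancing gives 3 Co^3+(aq) + Ga(s) → 3 Co^2+(aq) + Ga^3+(aq); hence Q = ([Co^2+(aq)]^3·[Ga^3+(aq)]) / [Co^3+(aq)]^3 = 2.02 (log Q = 0.305).
By the Nernst equation, E = +2.37 − (0.0592/3)·(0.305) = +2.364 V.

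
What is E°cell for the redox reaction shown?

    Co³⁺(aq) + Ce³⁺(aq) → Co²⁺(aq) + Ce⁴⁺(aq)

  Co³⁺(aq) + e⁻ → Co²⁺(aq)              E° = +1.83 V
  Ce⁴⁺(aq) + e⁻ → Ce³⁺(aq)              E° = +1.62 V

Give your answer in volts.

+0.21 V

In the reaction as written, Co³⁺(aq) is reduced (cathode) and Ce⁴⁺(aq) is produced by oxidation at the anode.
E°cell = E°(cathode) − E°(anode) = +1.83 − (+1.62) = +0.21 V.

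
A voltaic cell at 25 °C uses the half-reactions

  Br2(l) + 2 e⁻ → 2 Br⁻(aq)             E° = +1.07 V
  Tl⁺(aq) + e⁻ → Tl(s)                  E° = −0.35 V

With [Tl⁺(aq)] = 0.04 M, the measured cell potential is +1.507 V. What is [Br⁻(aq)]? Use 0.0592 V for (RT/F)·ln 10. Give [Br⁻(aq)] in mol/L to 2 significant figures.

The Br₂/Br⁻ couple has the larger reduction potential, so it is the cathode: E°cell = +1.07 − (−0.35) = +1.42 V and n = 2.
Since E = E° − (0.0592/n)·log Q, log Q = n(E° − E)/0.0592 = −2.939.
For Br2(l) + 2 Tl(s) → 2 Br⁻(aq) + 2 Tl⁺(aq), the reaction quotient is Q = [Br⁻(aq)]^2·[Tl⁺(aq)]^2.
Substituting the known concentrations and solving, log [Br⁻(aq)] = −0.072 and [Br⁻(aq)] = 0.85 M.

0.85 M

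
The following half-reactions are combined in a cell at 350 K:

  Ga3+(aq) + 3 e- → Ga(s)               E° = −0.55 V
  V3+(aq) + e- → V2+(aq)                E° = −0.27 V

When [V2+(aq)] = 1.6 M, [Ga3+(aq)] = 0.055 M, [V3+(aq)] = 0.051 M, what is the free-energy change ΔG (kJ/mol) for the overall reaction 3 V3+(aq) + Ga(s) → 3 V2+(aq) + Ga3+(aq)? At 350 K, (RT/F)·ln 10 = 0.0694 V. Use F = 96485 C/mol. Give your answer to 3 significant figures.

−59.4 kJ/mol

E°cell = −0.27 − (−0.55) = +0.28 V; the balanced reaction transfers n = 3 electrons.
Here Q = ([V2+(aq)]^3·[Ga3+(aq)]) / [V3+(aq)]^3 = 1.7×10^3 (log Q = 3.230), giving E = +0.28 − (0.0694/3)·(3.230) = +0.2053 V.
Then ΔG = −nFE = −3 × 96485 × +0.2053 J/mol = −59.4 kJ/mol.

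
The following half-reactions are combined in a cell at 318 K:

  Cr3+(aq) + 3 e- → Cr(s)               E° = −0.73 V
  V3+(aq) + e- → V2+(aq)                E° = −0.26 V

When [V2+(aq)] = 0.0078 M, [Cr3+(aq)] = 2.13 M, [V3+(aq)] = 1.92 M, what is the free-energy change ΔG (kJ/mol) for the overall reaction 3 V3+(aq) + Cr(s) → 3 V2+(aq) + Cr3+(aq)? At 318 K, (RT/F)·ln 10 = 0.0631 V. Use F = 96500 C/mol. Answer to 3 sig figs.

The standard cell potential is −0.26 − (−0.73) = +0.47 V, with n = 3 electrons in the balanced equation.
Here Q = ([V2+(aq)]^3·[Cr3+(aq)]) / [V3+(aq)]^3 = 1.43×10^−7 (log Q = −6.845), giving E = +0.47 − (0.0631/3)·(−6.845) = +0.6140 V.
Finally ΔG = −nFE = −(3)(96500 C/mol)(+0.6140 V) = −178 kJ/mol.

−178 kJ/mol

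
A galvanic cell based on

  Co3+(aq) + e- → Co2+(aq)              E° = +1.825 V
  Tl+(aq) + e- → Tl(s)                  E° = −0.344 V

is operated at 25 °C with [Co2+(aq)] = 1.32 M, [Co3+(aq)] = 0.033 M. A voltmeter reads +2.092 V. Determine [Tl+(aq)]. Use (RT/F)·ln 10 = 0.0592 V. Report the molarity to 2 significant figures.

0.50 M

Co³⁺/Co²⁺ is the cathode (higher E°); E°cell = +1.825 − (−0.344) = +2.169 V with n = 1.
Rearranging E = E° − (0.0592/n)·log Q gives log Q = 1(+2.169 − (+2.092))/0.0592 = 1.301.
For Co3+(aq) + Tl(s) → Co2+(aq) + Tl+(aq), the reaction quotient is Q = ([Co2+(aq)]·[Tl+(aq)]) / [Co3+(aq)].
Solving for the unknown gives log [Tl+(aq)] = −0.301, so [Tl+(aq)] ≈ 0.50 M.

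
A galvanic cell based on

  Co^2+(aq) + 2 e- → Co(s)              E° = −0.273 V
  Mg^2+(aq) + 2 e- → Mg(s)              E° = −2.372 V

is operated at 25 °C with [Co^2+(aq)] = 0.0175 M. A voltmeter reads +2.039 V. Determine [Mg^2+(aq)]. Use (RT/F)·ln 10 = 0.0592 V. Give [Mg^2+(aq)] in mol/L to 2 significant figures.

The Co²⁺/Co couple has the larger reduction potential, so it is the cathode: E°cell = −0.273 − (−2.372) = +2.099 V and n = 2.
Rearranging E = E° − (0.0592/n)·log Q gives log Q = 2(+2.099 − (+2.039))/0.0592 = 2.027.
Balancing electrons gives Co^2+(aq) + Mg(s) → Co(s) + Mg^2+(aq); thus Q = [Mg^2+(aq)] / [Co^2+(aq)].
Substituting the known concentrations and solving, log [Mg^2+(aq)] = 0.270 and [Mg^2+(aq)] = 1.9 M.

1.9 M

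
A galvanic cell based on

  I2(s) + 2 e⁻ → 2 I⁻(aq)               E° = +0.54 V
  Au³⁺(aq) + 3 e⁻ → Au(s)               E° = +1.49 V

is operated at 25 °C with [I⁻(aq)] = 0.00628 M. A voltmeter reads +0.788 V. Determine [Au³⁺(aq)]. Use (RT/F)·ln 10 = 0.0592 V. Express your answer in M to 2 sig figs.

With Au³⁺/Au at the cathode and I₂/I⁻ at the anode, E°cell = +1.49 − (+0.54) = +0.95 V (n = 6).
Rearranging E = E° − (0.0592/n)·log Q gives log Q = 6(+0.95 − (+0.788))/0.0592 = 16.419.
Balancing electrons gives 2 Au³⁺(aq) + 6 I⁻(aq) → 2 Au(s) + 3 I2(s); thus Q = 1 / ([Au³⁺(aq)]^2·[I⁻(aq)]^6).
Substituting the known concentrations and solving, log [Au³⁺(aq)] = −1.603 and [Au³⁺(aq)] = 0.025 M.

0.025 M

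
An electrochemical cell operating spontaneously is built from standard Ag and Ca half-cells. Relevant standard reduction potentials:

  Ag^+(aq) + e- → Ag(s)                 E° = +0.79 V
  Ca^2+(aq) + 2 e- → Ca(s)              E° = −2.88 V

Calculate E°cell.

+3.67 V

The Ag⁺/Ag couple has the higher E°, so Ag ion is reduced (cathode) and Ca is oxidized (anode).
E°cell = E°(cathode) − E°(anode) = +0.79 − (−2.88) = +3.67 V.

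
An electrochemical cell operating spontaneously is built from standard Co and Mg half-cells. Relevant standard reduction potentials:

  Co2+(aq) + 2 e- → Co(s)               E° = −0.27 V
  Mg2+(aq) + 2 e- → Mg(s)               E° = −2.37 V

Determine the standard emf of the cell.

The Co²⁺/Co couple has the higher E°, so Co ion is reduced (cathode) and Mg is oxidized (anode).
E°cell = E°(cathode) − E°(anode) = −0.27 − (−2.37) = +2.10 V.

+2.10 V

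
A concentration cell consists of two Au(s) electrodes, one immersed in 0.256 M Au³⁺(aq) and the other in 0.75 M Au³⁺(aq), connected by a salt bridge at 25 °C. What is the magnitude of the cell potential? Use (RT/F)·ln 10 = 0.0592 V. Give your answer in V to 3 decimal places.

0.009 V

For a concentration cell E°cell = 0, since both electrodes use the same couple.
The compartment with the higher Au³⁺(aq) concentration (0.75 M) acts as the cathode; ions are reduced there and produced at the dilute (0.256 M) anode.
With n = 3, Ecell = −(0.0592/3)·log([dilute]/[conc]) = −(0.0592/3)·log(0.256/0.75) = +0.009 V.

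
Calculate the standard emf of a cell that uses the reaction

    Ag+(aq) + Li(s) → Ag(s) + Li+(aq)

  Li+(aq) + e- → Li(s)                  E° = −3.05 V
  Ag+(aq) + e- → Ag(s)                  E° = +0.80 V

+3.85 V

In the reaction as written, Ag+(aq) is reduced (cathode) and Li+(aq) is produced by oxidation at the anode.
E°cell = E°(cathode) − E°(anode) = +0.80 − (−3.05) = +3.85 V.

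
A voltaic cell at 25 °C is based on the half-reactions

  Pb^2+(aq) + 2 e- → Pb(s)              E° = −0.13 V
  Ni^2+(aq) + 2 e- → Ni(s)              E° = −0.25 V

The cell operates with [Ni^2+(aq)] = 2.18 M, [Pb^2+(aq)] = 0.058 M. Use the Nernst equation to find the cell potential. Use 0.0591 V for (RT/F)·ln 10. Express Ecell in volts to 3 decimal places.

Pb²⁺/Pb is reduced (cathode, E° = −0.13 V) and Ni²⁺/Ni is oxidized (anode).
E°cell = E°cat − E°an = −0.13 − (−0.25) = +0.12 V; n = 2.
Balancing gives Pb^2+(aq) + Ni(s) → Pb(s) + Ni^2+(aq); hence Q = [Ni^2+(aq)] / [Pb^2+(aq)] = 37.6 (log Q = 1.575).
Applying E = E° − (RT ln10/nF)·log Q gives +0.12 − (0.0591/2)(1.575) = +0.073 V.

+0.073 V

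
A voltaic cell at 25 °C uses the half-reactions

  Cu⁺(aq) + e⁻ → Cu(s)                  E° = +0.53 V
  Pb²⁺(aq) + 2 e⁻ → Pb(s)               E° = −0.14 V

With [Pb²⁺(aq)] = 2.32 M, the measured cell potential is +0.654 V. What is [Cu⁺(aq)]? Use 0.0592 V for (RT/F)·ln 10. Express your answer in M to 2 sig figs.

With Cu⁺/Cu at the cathode and Pb²⁺/Pb at the anode, E°cell = +0.53 − (−0.14) = +0.67 V (n = 2).
Rearranging E = E° − (0.0592/n)·log Q gives log Q = 2(+0.67 − (+0.654))/0.0592 = 0.541.
Balancing electrons gives 2 Cu⁺(aq) + Pb(s) → 2 Cu(s) + Pb²⁺(aq); thus Q = [Pb²⁺(aq)] / [Cu⁺(aq)]^2.
Isolating [Cu⁺(aq)] in Q = 10^{0.541} yields log [Cu⁺(aq)] = −0.088, i.e. 0.82 M.

0.82 M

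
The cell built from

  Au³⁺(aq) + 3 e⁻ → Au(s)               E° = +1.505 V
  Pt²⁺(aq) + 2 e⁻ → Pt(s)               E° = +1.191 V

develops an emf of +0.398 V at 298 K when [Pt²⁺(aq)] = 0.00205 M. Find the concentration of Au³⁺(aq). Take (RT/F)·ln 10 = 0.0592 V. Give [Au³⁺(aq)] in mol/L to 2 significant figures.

1.7 M

The Au³⁺/Au couple has the larger reduction potential, so it is the cathode: E°cell = +1.505 − (+1.191) = +0.314 V and n = 6.
Since E = E° − (0.0592/n)·log Q, log Q = n(E° − E)/0.0592 = −8.514.
Balancing electrons gives 2 Au³⁺(aq) + 3 Pt(s) → 2 Au(s) + 3 Pt²⁺(aq); thus Q = [Pt²⁺(aq)]^3 / [Au³⁺(aq)]^2.
Substituting the known concentrations and solving, log [Au³⁺(aq)] = 0.225 and [Au³⁺(aq)] = 1.7 M.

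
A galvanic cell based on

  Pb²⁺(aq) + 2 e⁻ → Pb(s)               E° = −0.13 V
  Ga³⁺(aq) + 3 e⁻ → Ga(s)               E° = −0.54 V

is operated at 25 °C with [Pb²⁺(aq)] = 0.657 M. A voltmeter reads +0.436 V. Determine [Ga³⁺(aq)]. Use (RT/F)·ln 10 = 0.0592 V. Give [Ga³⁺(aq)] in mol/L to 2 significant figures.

0.026 M

With Pb²⁺/Pb at the cathode and Ga³⁺/Ga at the anode, E°cell = −0.13 − (−0.54) = +0.41 V (n = 6).
Since E = E° − (0.0592/n)·log Q, log Q = n(E° − E)/0.0592 = −2.635.
Balancing electrons gives 3 Pb²⁺(aq) + 2 Ga(s) → 3 Pb(s) + 2 Ga³⁺(aq); thus Q = [Ga³⁺(aq)]^2 / [Pb²⁺(aq)]^3.
Isolating [Ga³⁺(aq)] in Q = 10^{−2.635} yields log [Ga³⁺(aq)] = −1.591, i.e. 0.026 M.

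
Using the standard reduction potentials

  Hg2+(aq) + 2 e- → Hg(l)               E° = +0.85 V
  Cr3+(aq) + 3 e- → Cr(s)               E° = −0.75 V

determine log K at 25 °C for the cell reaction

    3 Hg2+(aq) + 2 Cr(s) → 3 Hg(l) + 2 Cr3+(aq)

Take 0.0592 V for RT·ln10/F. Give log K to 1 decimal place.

The Hg²⁺/Hg couple is reduced (cathode); E°cell = +0.85 − (−0.75) = +1.60 V with n = 6.
At equilibrium E = 0, so log K = nE°cell / 0.0592 = (6)(+1.60) / 0.0592 = 162.2.

log K = 162.2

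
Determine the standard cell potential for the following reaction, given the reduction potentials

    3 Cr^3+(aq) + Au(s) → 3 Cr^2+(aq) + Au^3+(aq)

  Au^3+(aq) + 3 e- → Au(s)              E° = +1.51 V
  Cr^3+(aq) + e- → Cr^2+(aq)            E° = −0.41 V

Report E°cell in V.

In the reaction as written, Cr^3+(aq) is reduced (cathode) and Au^3+(aq) is produced by oxidation at the anode.
E°cell = E°(cathode) − E°(anode) = −0.41 − (+1.51) = −1.92 V.
The negative E°cell means the reaction is non-spontaneous in the direction written.

−1.92 V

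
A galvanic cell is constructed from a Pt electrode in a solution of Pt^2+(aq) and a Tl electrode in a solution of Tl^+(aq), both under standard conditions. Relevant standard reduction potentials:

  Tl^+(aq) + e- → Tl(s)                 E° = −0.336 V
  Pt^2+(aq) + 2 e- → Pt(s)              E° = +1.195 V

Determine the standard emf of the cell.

+1.531 V

The Pt²⁺/Pt couple has the higher E°, so Pt ion is reduced (cathode) and Tl is oxidized (anode).
E°cell = E°(cathode) − E°(anode) = +1.195 − (−0.336) = +1.531 V.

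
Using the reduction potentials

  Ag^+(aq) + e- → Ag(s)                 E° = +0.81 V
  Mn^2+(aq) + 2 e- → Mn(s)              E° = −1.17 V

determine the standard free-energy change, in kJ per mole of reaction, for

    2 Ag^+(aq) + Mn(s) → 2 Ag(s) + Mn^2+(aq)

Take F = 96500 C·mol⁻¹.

In the reaction as written Ag^+(aq) is reduced, so the Ag⁺/Ag couple is the cathode and Mn²⁺/Mn is the anode.
E°cell = +0.81 − (−1.17) = +1.98 V; balancing electrons gives n = 2.
ΔG° = −nFE°cell = −(2)(96500)(+1.98) J/mol = −382 kJ/mol.

−382 kJ/mol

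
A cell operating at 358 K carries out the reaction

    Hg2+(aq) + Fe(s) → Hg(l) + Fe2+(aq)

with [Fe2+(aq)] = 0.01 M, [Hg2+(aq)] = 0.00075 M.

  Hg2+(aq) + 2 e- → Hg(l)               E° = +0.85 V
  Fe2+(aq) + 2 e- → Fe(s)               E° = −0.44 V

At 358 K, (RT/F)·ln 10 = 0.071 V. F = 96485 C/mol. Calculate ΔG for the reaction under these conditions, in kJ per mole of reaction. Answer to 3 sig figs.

With Hg²⁺/Hg reduced at the cathode, E°cell = +0.85 − (−0.44) = +1.29 V and n = 2.
Here Q = [Fe2+(aq)] / [Hg2+(aq)] = 13.3 (log Q = 1.125), giving E = +1.29 − (0.071/2)·(1.125) = +1.2501 V.
Finally ΔG = −nFE = −(2)(96485 C/mol)(+1.2501 V) = −241 kJ/mol.

−241 kJ/mol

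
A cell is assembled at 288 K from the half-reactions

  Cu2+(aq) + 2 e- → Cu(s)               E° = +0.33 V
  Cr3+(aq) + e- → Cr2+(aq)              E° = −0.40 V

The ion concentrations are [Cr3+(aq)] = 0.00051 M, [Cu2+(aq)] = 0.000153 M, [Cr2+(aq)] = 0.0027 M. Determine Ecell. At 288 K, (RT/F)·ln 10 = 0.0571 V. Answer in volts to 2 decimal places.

Since E°(Cu²⁺/Cu) > E°(Cr³⁺/Cr²⁺), Cu²⁺/Cu serves as the cathode.
E°cell = +0.33 − (−0.40) = +0.73 V, with n = 2 electrons transferred.
Balancing gives Cu2+(aq) + 2 Cr2+(aq) → Cu(s) + 2 Cr3+(aq); hence Q = [Cr3+(aq)]^2 / ([Cu2+(aq)]·[Cr2+(aq)]^2) = 233 (log Q = 2.368).
By the Nernst equation, E = +0.73 − (0.0571/2)·(2.368) = +0.66 V.

+0.66 V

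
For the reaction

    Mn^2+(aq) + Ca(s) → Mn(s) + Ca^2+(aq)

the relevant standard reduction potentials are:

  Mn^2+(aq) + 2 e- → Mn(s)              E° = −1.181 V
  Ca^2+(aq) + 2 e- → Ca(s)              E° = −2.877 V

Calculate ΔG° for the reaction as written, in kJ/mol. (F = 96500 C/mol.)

In the reaction as written Mn^2+(aq) is reduced, so the Mn²⁺/Mn couple is the cathode and Ca²⁺/Ca is the anode.
E°cell = −1.181 − (−2.877) = +1.696 V; balancing electrons gives n = 2.
ΔG° = −nFE°cell = −(2)(96500)(+1.696) J/mol = −327 kJ/mol.

−327 kJ/mol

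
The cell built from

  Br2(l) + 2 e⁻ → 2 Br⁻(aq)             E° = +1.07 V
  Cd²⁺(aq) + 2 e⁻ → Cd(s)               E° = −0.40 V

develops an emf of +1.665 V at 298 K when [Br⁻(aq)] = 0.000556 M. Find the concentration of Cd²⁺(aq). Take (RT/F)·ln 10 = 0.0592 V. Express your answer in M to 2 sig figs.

With Br₂/Br⁻ at the cathode and Cd²⁺/Cd at the anode, E°cell = +1.07 − (−0.40) = +1.47 V (n = 2).
Since E = E° − (0.0592/n)·log Q, log Q = n(E° − E)/0.0592 = −6.588.
Balancing electrons gives Br2(l) + Cd(s) → 2 Br⁻(aq) + Cd²⁺(aq); thus Q = [Br⁻(aq)]^2·[Cd²⁺(aq)].
Substituting the known concentrations and solving, log [Cd²⁺(aq)] = −0.078 and [Cd²⁺(aq)] = 0.84 M.

0.84 M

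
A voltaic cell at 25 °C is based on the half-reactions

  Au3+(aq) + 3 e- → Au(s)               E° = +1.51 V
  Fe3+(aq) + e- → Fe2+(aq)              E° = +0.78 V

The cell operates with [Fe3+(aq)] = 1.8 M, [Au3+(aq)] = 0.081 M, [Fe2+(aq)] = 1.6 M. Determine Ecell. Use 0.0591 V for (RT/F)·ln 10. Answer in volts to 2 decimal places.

The Au³⁺/Au couple has the more positive E°, so it is the cathode; Fe³⁺/Fe²⁺ is the anode.
E°cell = +1.51 − (+0.78) = +0.73 V, with n = 3 electrons transferred.
The balanced reaction is Au3+(aq) + 3 Fe2+(aq) → Au(s) + 3 Fe3+(aq), so Q = [Fe3+(aq)]^3 / ([Au3+(aq)]·[Fe2+(aq)]^3) = 17.6 and log Q = 1.245.
Applying E = E° − (RT ln10/nF)·log Q gives +0.73 − (0.0591/3)(1.245) = +0.71 V.

+0.71 V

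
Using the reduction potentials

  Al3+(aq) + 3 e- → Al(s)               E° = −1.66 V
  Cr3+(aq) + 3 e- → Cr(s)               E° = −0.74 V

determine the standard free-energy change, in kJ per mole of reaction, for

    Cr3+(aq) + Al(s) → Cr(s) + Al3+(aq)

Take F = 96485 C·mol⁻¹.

−266 kJ/mol

In the reaction as written Cr3+(aq) is reduced, so the Cr³⁺/Cr couple is the cathode and Al³⁺/Al is the anode.
E°cell = −0.74 − (−1.66) = +0.92 V; balancing electrons gives n = 3.
ΔG° = −nFE°cell = −(3)(96485)(+0.92) J/mol = −266 kJ/mol.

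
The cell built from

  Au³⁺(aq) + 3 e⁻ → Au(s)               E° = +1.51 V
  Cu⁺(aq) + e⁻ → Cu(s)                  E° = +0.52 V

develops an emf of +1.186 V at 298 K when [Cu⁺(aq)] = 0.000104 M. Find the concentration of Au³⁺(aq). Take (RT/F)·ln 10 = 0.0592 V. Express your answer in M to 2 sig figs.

Au³⁺/Au is the cathode (higher E°); E°cell = +1.51 − (+0.52) = +0.99 V with n = 3.
Since E = E° − (0.0592/n)·log Q, log Q = n(E° − E)/0.0592 = −9.932.
For Au³⁺(aq) + 3 Cu(s) → Au(s) + 3 Cu⁺(aq), the reaction quotient is Q = [Cu⁺(aq)]^3 / [Au³⁺(aq)].
Solving for the unknown gives log [Au³⁺(aq)] = −2.017, so [Au³⁺(aq)] ≈ 0.0096 M.

0.0096 M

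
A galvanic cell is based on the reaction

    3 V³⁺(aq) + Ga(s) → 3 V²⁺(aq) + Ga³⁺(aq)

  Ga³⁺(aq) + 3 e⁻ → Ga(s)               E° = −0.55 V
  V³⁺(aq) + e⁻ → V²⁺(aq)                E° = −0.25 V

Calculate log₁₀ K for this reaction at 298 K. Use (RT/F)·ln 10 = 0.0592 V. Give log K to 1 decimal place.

The V³⁺/V²⁺ couple is reduced (cathode); E°cell = −0.25 − (−0.55) = +0.30 V with n = 3.
At equilibrium E = 0, so log K = nE°cell / 0.0592 = (3)(+0.30) / 0.0592 = 15.2.

log K = 15.2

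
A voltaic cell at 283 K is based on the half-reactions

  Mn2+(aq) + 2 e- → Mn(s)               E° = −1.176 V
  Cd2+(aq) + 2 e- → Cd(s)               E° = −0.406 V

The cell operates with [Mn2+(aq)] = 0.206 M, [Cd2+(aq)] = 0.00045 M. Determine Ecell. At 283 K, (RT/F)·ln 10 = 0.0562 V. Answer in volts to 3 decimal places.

Cd²⁺/Cd is reduced (cathode, E° = −0.406 V) and Mn²⁺/Mn is oxidized (anode).
E°cell = E°cat − E°an = −0.406 − (−1.176) = +0.770 V; n = 2.
For the overall reaction Cd2+(aq) + Mn(s) → Cd(s) + Mn2+(aq), Q = [Mn2+(aq)] / [Cd2+(aq)] = 458, giving log Q = 2.661.
Applying E = E° − (RT ln10/nF)·log Q gives +0.770 − (0.0562/2)(2.661) = +0.695 V.

+0.695 V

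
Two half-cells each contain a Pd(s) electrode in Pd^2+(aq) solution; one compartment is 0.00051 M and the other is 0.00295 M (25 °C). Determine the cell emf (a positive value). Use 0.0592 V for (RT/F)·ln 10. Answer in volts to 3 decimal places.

For a concentration cell E°cell = 0, since both electrodes use the same couple.
The compartment with the higher Pd^2+(aq) concentration (0.00295 M) acts as the cathode; ions are reduced there and produced at the dilute (0.00051 M) anode.
With n = 2, Ecell = −(0.0592/2)·log([dilute]/[conc]) = −(0.0592/2)·log(0.00051/0.00295) = +0.023 V.

0.023 V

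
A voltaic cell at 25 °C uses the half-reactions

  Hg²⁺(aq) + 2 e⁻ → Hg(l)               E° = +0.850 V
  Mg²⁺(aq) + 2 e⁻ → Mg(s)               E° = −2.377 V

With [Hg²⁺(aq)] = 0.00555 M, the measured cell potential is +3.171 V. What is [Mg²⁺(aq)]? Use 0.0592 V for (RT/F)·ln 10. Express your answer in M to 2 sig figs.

The Hg²⁺/Hg couple has the larger reduction potential, so it is the cathode: E°cell = +0.850 − (−2.377) = +3.227 V and n = 2.
From the Nernst equation, log Q = n(E° − E)/0.0592 = 2·(+3.227 − (+3.171))/0.0592 = 1.892.
For Hg²⁺(aq) + Mg(s) → Hg(l) + Mg²⁺(aq), the reaction quotient is Q = [Mg²⁺(aq)] / [Hg²⁺(aq)].
Isolating [Mg²⁺(aq)] in Q = 10^{1.892} yields log [Mg²⁺(aq)] = −0.364, i.e. 0.43 M.

0.43 M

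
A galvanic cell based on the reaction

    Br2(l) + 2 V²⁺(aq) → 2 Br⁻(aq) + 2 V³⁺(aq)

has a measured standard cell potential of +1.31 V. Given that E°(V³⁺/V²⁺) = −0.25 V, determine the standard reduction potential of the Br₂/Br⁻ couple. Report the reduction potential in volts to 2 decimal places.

+1.06 V

In the reaction as written the Br₂/Br⁻ couple is reduced (cathode) and V³⁺/V²⁺ is oxidized (anode), so E°cell = E°(Br₂/Br⁻) − E°(V³⁺/V²⁺).
E°(Br₂/Br⁻) = E°cell + E°(anode) = +1.31 + (−0.25) = +1.06 V.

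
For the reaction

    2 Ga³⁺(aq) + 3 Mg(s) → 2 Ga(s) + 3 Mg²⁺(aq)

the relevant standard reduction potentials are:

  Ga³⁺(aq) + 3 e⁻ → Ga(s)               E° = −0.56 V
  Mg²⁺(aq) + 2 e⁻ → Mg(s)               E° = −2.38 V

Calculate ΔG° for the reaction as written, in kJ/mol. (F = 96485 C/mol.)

−1054 kJ/mol

In the reaction as written Ga³⁺(aq) is reduced, so the Ga³⁺/Ga couple is the cathode and Mg²⁺/Mg is the anode.
E°cell = −0.56 − (−2.38) = +1.82 V; balancing electrons gives n = 6.
ΔG° = −nFE°cell = −(6)(96485)(+1.82) J/mol = −1054 kJ/mol.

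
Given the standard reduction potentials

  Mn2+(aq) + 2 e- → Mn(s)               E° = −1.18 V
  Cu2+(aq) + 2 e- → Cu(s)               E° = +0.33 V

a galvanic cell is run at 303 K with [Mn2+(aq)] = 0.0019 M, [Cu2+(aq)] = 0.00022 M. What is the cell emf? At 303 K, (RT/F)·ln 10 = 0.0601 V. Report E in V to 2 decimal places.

+1.48 V

The Cu²⁺/Cu couple has the more positive E°, so it is the cathode; Mn²⁺/Mn is the anode.
E°cell = +0.33 − (−1.18) = +1.51 V, with n = 2 electrons transferred.
For the overall reaction Cu2+(aq) + Mn(s) → Cu(s) + Mn2+(aq), Q = [Mn2+(aq)] / [Cu2+(aq)] = 8.64, giving log Q = 0.936.
By the Nernst equation, E = +1.51 − (0.0601/2)·(0.936) = +1.48 V.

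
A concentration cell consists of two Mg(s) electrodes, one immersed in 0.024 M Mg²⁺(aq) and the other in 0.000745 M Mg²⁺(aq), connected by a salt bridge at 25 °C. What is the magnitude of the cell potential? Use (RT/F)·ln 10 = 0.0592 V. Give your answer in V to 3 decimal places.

For a concentration cell E°cell = 0, since both electrodes use the same couple.
The compartment with the higher Mg²⁺(aq) concentration (0.024 M) acts as the cathode; ions are reduced there and produced at the dilute (0.000745 M) anode.
With n = 2, Ecell = −(0.0592/2)·log([dilute]/[conc]) = −(0.0592/2)·log(0.000745/0.024) = +0.045 V.

0.045 V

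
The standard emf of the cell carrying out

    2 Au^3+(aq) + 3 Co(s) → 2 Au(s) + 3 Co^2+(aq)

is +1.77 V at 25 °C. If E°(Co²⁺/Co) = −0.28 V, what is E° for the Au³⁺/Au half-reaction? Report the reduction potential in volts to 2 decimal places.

+1.49 V

In the reaction as written the Au³⁺/Au couple is reduced (cathode) and Co²⁺/Co is oxidized (anode), so E°cell = E°(Au³⁺/Au) − E°(Co²⁺/Co).
E°(Au³⁺/Au) = E°cell + E°(anode) = +1.77 + (−0.28) = +1.49 V.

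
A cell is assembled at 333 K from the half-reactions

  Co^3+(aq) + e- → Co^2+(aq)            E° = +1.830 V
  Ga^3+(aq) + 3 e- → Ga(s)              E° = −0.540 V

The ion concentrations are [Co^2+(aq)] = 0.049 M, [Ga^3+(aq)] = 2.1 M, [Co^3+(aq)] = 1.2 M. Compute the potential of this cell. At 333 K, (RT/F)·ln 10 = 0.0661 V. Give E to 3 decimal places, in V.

Co³⁺/Co²⁺ is reduced (cathode, E° = +1.830 V) and Ga³⁺/Ga is oxidized (anode).
The standard potential is +1.830 − (−0.540) = +2.370 V and the balanced reaction transfers n = 3 electrons.
The balanced reaction is 3 Co^3+(aq) + Ga(s) → 3 Co^2+(aq) + Ga^3+(aq), so Q = ([Co^2+(aq)]^3·[Ga^3+(aq)]) / [Co^3+(aq)]^3 = 0.000143 and log Q = −3.845.
Applying E = E° − (RT ln10/nF)·log Q gives +2.370 − (0.0661/3)(−3.845) = +2.455 V.

+2.455 V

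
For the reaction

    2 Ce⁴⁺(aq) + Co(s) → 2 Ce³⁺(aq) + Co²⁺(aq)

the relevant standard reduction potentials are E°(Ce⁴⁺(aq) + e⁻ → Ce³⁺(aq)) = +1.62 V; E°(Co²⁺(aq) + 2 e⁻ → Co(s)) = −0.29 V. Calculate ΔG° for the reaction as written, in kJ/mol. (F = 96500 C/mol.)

In the reaction as written Ce⁴⁺(aq) is reduced, so the Ce⁴⁺/Ce³⁺ couple is the cathode and Co²⁺/Co is the anode.
E°cell = +1.62 − (−0.29) = +1.91 V; balancing electrons gives n = 2.
ΔG° = −nFE°cell = −(2)(96500)(+1.91) J/mol = −369 kJ/mol.

−369 kJ/mol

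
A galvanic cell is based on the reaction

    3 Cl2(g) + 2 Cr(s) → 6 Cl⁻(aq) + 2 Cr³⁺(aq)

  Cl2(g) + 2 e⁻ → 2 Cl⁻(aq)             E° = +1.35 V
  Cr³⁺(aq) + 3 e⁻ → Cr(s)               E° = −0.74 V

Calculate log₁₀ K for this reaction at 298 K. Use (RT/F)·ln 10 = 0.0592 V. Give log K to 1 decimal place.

The Cl₂/Cl⁻ couple is reduced (cathode); E°cell = +1.35 − (−0.74) = +2.09 V with n = 6.
At equilibrium E = 0, so log K = nE°cell / 0.0592 = (6)(+2.09) / 0.0592 = 211.8.

log K = 211.8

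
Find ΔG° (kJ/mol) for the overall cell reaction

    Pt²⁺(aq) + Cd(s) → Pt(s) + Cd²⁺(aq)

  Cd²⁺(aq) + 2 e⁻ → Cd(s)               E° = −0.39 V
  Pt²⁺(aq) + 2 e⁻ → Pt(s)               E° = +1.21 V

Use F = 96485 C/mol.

In the reaction as written Pt²⁺(aq) is reduced, so the Pt²⁺/Pt couple is the cathode and Cd²⁺/Cd is the anode.
E°cell = +1.21 − (−0.39) = +1.60 V; balancing electrons gives n = 2.
ΔG° = −nFE°cell = −(2)(96485)(+1.60) J/mol = −309 kJ/mol.

−309 kJ/mol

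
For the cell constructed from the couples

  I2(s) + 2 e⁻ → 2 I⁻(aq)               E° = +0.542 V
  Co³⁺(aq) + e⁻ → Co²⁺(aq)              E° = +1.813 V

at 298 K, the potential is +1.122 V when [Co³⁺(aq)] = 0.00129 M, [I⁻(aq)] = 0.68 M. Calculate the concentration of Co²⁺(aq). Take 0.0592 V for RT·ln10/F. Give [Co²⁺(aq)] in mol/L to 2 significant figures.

0.29 M

Co³⁺/Co²⁺ is the cathode (higher E°); E°cell = +1.813 − (+0.542) = +1.271 V with n = 2.
Rearranging E = E° − (0.0592/n)·log Q gives log Q = 2(+1.271 − (+1.122))/0.0592 = 5.034.
For 2 Co³⁺(aq) + 2 I⁻(aq) → 2 Co²⁺(aq) + I2(s), the reaction quotient is Q = [Co²⁺(aq)]^2 / ([Co³⁺(aq)]^2·[I⁻(aq)]^2).
Substituting the known concentrations and solving, log [Co²⁺(aq)] = −0.540 and [Co²⁺(aq)] = 0.29 M.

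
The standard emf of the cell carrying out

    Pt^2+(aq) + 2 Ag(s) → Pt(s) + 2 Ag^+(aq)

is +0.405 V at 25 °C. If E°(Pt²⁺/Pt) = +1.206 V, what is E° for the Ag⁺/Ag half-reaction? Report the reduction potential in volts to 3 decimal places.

In the reaction as written the Pt²⁺/Pt couple is reduced (cathode) and Ag⁺/Ag is oxidized (anode), so E°cell = E°(Pt²⁺/Pt) − E°(Ag⁺/Ag).
E°(Ag⁺/Ag) = E°(cathode) − E°cell = +1.206 − (+0.405) = +0.801 V.

+0.801 V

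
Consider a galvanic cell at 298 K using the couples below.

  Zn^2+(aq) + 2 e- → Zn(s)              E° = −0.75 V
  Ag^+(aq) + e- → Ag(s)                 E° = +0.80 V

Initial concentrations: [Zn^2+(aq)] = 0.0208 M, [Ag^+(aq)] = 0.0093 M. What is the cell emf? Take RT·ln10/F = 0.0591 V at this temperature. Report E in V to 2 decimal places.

Since E°(Ag⁺/Ag) > E°(Zn²⁺/Zn), Ag⁺/Ag serves as the cathode.
E°cell = +0.80 − (−0.75) = +1.55 V, with n = 2 electrons transferred.
Balancing gives 2 Ag^+(aq) + Zn(s) → 2 Ag(s) + Zn^2+(aq); hence Q = [Zn^2+(aq)] / [Ag^+(aq)]^2 = 240 (log Q = 2.381).
Applying E = E° − (RT ln10/nF)·log Q gives +1.55 − (0.0591/2)(2.381) = +1.48 V.

+1.48 V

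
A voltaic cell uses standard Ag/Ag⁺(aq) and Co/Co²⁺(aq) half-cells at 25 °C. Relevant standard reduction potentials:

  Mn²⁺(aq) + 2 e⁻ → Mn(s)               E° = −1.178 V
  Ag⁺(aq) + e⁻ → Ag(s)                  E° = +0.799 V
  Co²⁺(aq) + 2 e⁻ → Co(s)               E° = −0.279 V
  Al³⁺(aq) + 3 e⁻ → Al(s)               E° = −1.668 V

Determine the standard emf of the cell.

+1.078 V

Of the two couples in this cell, the one with the more positive reduction potential is reduced at the cathode: here that is Ag⁺/Ag (+0.799 V); Co²⁺/Co (−0.279 V) is the anode.
E°cell = E°(cathode) − E°(anode) = +0.799 − (−0.279) = +1.078 V.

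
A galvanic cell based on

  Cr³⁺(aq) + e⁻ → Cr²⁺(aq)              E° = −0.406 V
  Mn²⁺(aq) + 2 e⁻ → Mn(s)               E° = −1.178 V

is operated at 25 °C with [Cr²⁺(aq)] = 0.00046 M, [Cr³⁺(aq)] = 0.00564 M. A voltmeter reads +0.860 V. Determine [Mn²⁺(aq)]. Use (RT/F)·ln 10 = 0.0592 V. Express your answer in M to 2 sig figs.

0.16 M

With Cr³⁺/Cr²⁺ at the cathode and Mn²⁺/Mn at the anode, E°cell = −0.406 − (−1.178) = +0.772 V (n = 2).
Since E = E° − (0.0592/n)·log Q, log Q = n(E° − E)/0.0592 = −2.973.
Balancing electrons gives 2 Cr³⁺(aq) + Mn(s) → 2 Cr²⁺(aq) + Mn²⁺(aq); thus Q = ([Cr²⁺(aq)]^2·[Mn²⁺(aq)]) / [Cr³⁺(aq)]^2.
Substituting the known concentrations and solving, log [Mn²⁺(aq)] = −0.796 and [Mn²⁺(aq)] = 0.16 M.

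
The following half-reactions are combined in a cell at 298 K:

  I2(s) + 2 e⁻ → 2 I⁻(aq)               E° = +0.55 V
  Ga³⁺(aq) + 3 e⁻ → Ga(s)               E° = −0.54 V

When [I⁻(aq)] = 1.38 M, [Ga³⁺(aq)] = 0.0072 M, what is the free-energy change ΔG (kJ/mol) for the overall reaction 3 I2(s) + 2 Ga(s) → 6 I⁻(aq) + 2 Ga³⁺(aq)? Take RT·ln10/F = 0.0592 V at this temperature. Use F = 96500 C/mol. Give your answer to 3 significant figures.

The standard cell potential is +0.55 − (−0.54) = +1.09 V, with n = 6 electrons in the balanced equation.
The reaction quotient is [I⁻(aq)]^6·[Ga³⁺(aq)]^2 = 0.000358; by Nernst, E = +1.09 − (0.0592/6)(−3.446) = +1.1240 V.
Then ΔG = −nFE = −6 × 96500 × +1.1240 J/mol = −651 kJ/mol.

−651 kJ/mol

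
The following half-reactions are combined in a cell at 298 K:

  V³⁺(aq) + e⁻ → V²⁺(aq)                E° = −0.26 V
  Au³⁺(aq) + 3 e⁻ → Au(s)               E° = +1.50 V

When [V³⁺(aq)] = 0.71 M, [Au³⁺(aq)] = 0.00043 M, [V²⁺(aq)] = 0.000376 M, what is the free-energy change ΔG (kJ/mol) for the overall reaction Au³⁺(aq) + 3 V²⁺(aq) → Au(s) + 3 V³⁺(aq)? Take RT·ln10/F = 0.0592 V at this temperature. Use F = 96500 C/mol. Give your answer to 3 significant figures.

The standard cell potential is +1.50 − (−0.26) = +1.76 V, with n = 3 electrons in the balanced equation.
Here Q = [V³⁺(aq)]^3 / ([Au³⁺(aq)]·[V²⁺(aq)]^3) = 1.57×10^13 (log Q = 13.195), giving E = +1.76 − (0.0592/3)·(13.195) = +1.4996 V.
Then ΔG = −nFE = −3 × 96500 × +1.4996 J/mol = −434 kJ/mol.

−434 kJ/mol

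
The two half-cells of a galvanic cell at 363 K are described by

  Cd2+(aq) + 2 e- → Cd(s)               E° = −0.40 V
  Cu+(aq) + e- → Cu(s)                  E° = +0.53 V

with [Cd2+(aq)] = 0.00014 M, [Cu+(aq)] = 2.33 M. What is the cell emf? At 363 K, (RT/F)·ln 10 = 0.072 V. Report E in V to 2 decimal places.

+1.10 V

Since E°(Cu⁺/Cu) > E°(Cd²⁺/Cd), Cu⁺/Cu serves as the cathode.
E°cell = +0.53 − (−0.40) = +0.93 V, with n = 2 electrons transferred.
The balanced reaction is 2 Cu+(aq) + Cd(s) → 2 Cu(s) + Cd2+(aq), so Q = [Cd2+(aq)] / [Cu+(aq)]^2 = 2.58×10^−5 and log Q = −4.589.
By the Nernst equation, E = +0.93 − (0.072/2)·(−4.589) = +1.10 V.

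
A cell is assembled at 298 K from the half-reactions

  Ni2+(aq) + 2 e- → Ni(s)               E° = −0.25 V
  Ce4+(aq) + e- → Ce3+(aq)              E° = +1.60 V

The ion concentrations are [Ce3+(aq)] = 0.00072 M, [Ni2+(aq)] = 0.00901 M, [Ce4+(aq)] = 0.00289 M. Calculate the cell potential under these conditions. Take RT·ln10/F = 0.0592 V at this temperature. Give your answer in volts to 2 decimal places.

Ce⁴⁺/Ce³⁺ is reduced (cathode, E° = +1.60 V) and Ni²⁺/Ni is oxidized (anode).
The standard potential is +1.60 − (−0.25) = +1.85 V and the balanced reaction transfers n = 2 electrons.
For the overall reaction 2 Ce4+(aq) + Ni(s) → 2 Ce3+(aq) + Ni2+(aq), Q = ([Ce3+(aq)]^2·[Ni2+(aq)]) / [Ce4+(aq)]^2 = 0.000559, giving log Q = −3.252.
E = E° − (0.0592/n)·log Q = +1.85 − (0.0592/2)(−3.252) = +1.95 V.

+1.95 V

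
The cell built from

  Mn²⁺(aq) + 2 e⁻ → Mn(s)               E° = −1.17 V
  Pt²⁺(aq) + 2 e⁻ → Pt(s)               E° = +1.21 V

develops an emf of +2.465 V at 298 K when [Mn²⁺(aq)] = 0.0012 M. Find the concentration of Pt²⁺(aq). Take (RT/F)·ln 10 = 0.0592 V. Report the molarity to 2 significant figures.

0.89 M

Pt²⁺/Pt is the cathode (higher E°); E°cell = +1.21 − (−1.17) = +2.38 V with n = 2.
Rearranging E = E° − (0.0592/n)·log Q gives log Q = 2(+2.38 − (+2.465))/0.0592 = −2.872.
For Pt²⁺(aq) + Mn(s) → Pt(s) + Mn²⁺(aq), the reaction quotient is Q = [Mn²⁺(aq)] / [Pt²⁺(aq)].
Substituting the known concentrations and solving, log [Pt²⁺(aq)] = −0.049 and [Pt²⁺(aq)] = 0.89 M.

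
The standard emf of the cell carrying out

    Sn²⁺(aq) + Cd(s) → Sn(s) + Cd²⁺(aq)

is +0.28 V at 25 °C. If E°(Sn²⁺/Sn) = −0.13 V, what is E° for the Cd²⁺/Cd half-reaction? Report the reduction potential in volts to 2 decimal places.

−0.41 V

In the reaction as written the Sn²⁺/Sn couple is reduced (cathode) and Cd²⁺/Cd is oxidized (anode), so E°cell = E°(Sn²⁺/Sn) − E°(Cd²⁺/Cd).
E°(Cd²⁺/Cd) = E°(cathode) − E°cell = −0.13 − (+0.28) = −0.41 V.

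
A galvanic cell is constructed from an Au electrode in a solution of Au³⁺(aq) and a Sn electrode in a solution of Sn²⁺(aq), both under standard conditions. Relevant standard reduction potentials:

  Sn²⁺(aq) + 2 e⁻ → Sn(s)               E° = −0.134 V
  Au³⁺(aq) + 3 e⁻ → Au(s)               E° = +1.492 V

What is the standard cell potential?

+1.626 V

Of the two couples in this cell, the one with the more positive reduction potential is reduced at the cathode: here that is Au³⁺/Au (+1.492 V); Sn²⁺/Sn (−0.134 V) is the anode.
E°cell = E°(cathode) − E°(anode) = +1.492 − (−0.134) = +1.626 V.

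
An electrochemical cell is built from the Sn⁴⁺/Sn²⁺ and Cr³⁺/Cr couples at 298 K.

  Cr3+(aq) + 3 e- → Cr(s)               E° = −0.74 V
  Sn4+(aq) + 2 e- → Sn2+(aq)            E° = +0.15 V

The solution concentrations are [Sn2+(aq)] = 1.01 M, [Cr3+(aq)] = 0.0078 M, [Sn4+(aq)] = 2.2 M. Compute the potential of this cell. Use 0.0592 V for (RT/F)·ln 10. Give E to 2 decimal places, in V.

Since E°(Sn⁴⁺/Sn²⁺) > E°(Cr³⁺/Cr), Sn⁴⁺/Sn²⁺ serves as the cathode.
E°cell = E°cat − E°an = +0.15 − (−0.74) = +0.89 V; n = 6.
The balanced reaction is 3 Sn4+(aq) + 2 Cr(s) → 3 Sn2+(aq) + 2 Cr3+(aq), so Q = ([Sn2+(aq)]^3·[Cr3+(aq)]^2) / [Sn4+(aq)]^3 = 5.89×10^−6 and log Q = −5.230.
E = E° − (0.0592/n)·log Q = +0.89 − (0.0592/6)(−5.230) = +0.94 V.

+0.94 V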